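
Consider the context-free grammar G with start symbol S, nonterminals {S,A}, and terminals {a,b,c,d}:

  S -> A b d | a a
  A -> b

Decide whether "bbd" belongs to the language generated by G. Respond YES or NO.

CNF form of G:
  S -> A X3 | T2 T2
  A -> b
  T0 -> b
  T1 -> d
  T2 -> a
  X3 -> T0 T1

CYK fill:
  cell(0,0) b: {A,T0}  orig:{A}
  cell(1,1) b: {A,T0}  orig:{A}
  cell(2,2) d: {T1}  orig:{}
  cell(0,1) bb: ∅
  cell(1,2) bd: {X3}  orig:{}
  cell(0,2) bbd: {S}

S ∈ T[0,2] ⇒ YES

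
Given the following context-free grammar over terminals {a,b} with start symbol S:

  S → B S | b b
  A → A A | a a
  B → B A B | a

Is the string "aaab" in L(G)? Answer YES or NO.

CNF form of G:
  S -> B S | T1 T1
  A -> A A | T0 T0
  B -> B X2 | a
  T0 -> a
  T1 -> b
  X2 -> A B

CYK table (by increasing span):
  T[0,0] 'a' = {B,T0}  orig:{B}
  T[1,1] 'a' = {B,T0}  orig:{B}
  T[2,2] 'a' = {B,T0}  orig:{B}
  T[3,3] 'b' = {T1}  orig:{}
  T[0,1] 'aa' = {A}
  T[1,2] 'aa' = {A}
  T[2,3] 'ab' = ∅
  T[0,2] 'aaa' = {X2}  orig:{}
  T[1,3] 'aab' = ∅
  T[0,3] 'aaab' = ∅

S ∉ T[0,3] ⇒ NO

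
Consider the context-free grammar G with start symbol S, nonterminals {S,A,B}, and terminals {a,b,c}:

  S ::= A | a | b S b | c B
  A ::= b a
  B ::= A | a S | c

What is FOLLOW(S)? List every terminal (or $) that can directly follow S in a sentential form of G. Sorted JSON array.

FIRST sets, iterate to fixpoint:
iter 1:
  A via A→b a: +{b}
  B via B→A: +{b}
  B via B→a S: +{a}
  B via B→c: +{c}
  S via S→A: +{b}
  S via S→a: +{a}
  S via S→c B: +{c}
  FIRST(S)={a,b,c}  FIRST(A)={b}  FIRST(B)={a,b,c}
iter 2: done
  FIRST(S)={a,b,c}  FIRST(A)={b}  FIRST(B)={a,b,c}

FOLLOW iteration:
seed FOLLOW(S) with $
iter 1:
  S→A: FOLLOW(A) ⊇ FOLLOW(S) ⊇ {$}; new: +{$}
  S→b S b: FOLLOW(S) ⊇ FIRST(b) = {b}; new: +{b}
  S→c B: FOLLOW(B) ⊇ FOLLOW(S) ⊇ {$,b}; new: +{$,b}
  S: {$,b}  A: {$}  B: {$,b}
iter 2:
  B→A: FOLLOW(A) ⊇ FOLLOW(B) ⊇ {$,b}; new: +{b}
  S: {$,b}  A: {$,b}  B: {$,b}
iter 3: (stable)
  S: {$,b}  A: {$,b}  B: {$,b}

FOLLOW(S) = ["$", "b"]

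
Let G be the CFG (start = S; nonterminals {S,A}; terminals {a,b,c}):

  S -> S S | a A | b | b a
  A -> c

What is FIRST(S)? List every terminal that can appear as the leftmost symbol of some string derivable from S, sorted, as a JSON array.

Compute FIRST by fixpoint:
[1]
  A via A→c: +{c}
  S via S→a A: +{a}
  S via S→b: +{b}
  S: {a,b}  A: {c}
[2] (no change)
  S: {a,b}  A: {c}

FIRST(S) = ["a", "b"]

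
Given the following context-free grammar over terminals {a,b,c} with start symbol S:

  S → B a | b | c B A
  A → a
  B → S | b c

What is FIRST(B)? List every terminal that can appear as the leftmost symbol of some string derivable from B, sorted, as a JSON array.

FIRST iteration:
iter 1:
  A via A→a: +{a}
  B via B→b c: +{b}
  S via S→B a: +{b}
  S via S→c B A: +{c}
  S: {b,c}  A: {a}  B: {b}
iter 2:
  B via B→S: +{c}
  S: {b,c}  A: {a}  B: {b,c}
iter 3: (stable)
  S: {b,c}  A: {a}  B: {b,c}

FIRST(B) = ["b", "c"]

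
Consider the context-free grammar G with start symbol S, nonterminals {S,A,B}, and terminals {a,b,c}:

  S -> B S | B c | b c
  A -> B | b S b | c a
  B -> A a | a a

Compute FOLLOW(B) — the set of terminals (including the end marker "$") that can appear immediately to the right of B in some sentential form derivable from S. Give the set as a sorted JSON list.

Compute FIRST by fixpoint:
iter 1:
  A via A→b S b: +{b}
  A via A→c a: +{c}
  B via B→A a: +{b,c}
  B via B→a a: +{a}
  S via S→B S: +{a,b,c}
  FIRST[S]={a,b,c}  FIRST[A]={b,c}  FIRST[B]={a,b,c}
iter 2:
  A via A→B: +{a}
  FIRST[S]={a,b,c}  FIRST[A]={a,b,c}  FIRST[B]={a,b,c}
iter 3: done
  FIRST[S]={a,b,c}  FIRST[A]={a,b,c}  FIRST[B]={a,b,c}

FOLLOW sets:
seed FOLLOW(S) with $
iter 1:
  A→b S b: FOLLOW(S) ⊇ FIRST(b) = {b}; new: +{b}
  B→A a: FOLLOW(A) ⊇ FIRST(a) = {a}; new: +{a}
  S→B S: FOLLOW(B) ⊇ FIRST(S) = {a,b,c}; new: +{a,b,c}
  S: {$,b}  A: {a}  B: {a,b,c}
iter 2: done
  S: {$,b}  A: {a}  B: {a,b,c}

FOLLOW(B) = ["a", "b", "c"]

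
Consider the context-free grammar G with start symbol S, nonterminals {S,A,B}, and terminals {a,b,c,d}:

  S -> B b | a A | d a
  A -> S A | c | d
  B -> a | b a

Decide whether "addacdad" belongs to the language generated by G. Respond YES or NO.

CNF form of G:
  S -> B T0 | T1 A | T2 T1
  A -> S A | c | d
  B -> T0 T1 | a
  T0 -> b
  T1 -> a
  T2 -> d

CYK table (by increasing span):
  [0..0]={B,T1}  "a"  orig:{B}
  [1..1]={A,T2}  "d"  orig:{A}
  [2..2]={A,T2}  "d"  orig:{A}
  [3..3]={B,T1}  "a"  orig:{B}
  [4..4]={A}  "c"
  [5..5]={A,T2}  "d"  orig:{A}
  [6..6]={B,T1}  "a"  orig:{B}
  [7..7]={A,T2}  "d"  orig:{A}
  [0..1]={S}  "ad"
  [1..2]=∅  "dd"
  [2..3]={S}  "da"
  [3..4]={S}  "ac"
  [4..5]=∅  "cd"
  [5..6]={S}  "da"
  [6..7]={S}  "ad"
  [0..2]={A}  "add"
  [1..3]=∅  "dda"
  [2..4]={A}  "dac"
  [3..5]={A}  "acd"
  [4..6]=∅  "cda"
  [5..7]={A}  "dad"
  [0..3]=∅  "adda"
  [1..4]=∅  "ddac"
  [2..5]=∅  "dacd"
  [3..6]=∅  "acda"
  [4..7]=∅  "cdad"
  [0..4]={A}  "addac"
  [1..5]=∅  "ddacd"
  [2..6]=∅  "dacda"
  [3..7]={A}  "acdad"
  [0..5]=∅  "addacd"
  [1..6]=∅  "ddacda"
  [2..7]=∅  "dacdad"
  [0..6]=∅  "addacda"
  [1..7]=∅  "ddacdad"
  [0..7]=∅  "addacdad"

S ∉ T[0,7] ⇒ NO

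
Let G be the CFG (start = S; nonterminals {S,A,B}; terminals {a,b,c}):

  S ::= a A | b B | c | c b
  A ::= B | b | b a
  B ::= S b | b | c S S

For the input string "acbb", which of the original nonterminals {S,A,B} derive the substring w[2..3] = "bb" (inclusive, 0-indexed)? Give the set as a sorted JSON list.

CNF form of G:
  S -> T0 B | T1 A | T2 T0 | c
  A -> S T0 | T0 T1 | T2 X3 | b
  B -> S T0 | T2 X4 | b
  T0 -> b
  T1 -> a
  T2 -> c
  X3 -> S S
  X4 -> S S

Fill CYK table bottom-up (cells [i..j] with 2 ≤ i ≤ j ≤ 3 only):
  [2..2]={A,B,T0}  "b"  orig:{A,B}
  [3..3]={A,B,T0}  "b"  orig:{A,B}
  [2..3]={S}  "bb"

Original NTs in T[2,3] deriving "bb": ["S"]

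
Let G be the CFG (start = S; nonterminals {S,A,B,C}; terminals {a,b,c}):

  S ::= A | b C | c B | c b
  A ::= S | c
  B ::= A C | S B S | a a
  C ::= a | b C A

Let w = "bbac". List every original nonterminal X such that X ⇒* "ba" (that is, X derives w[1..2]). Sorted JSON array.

Convert to CNF:
  S -> T0 C | T1 B | T1 T0 | c
  A -> T0 C | T1 B | T1 T0 | c
  B -> A C | S X3 | T2 T2
  C -> T0 X4 | a
  T0 -> b
  T1 -> c
  T2 -> a
  X3 -> B S
  X4 -> C A

CYK table (by increasing span) — only the sub-triangle for w[1..2]:
  T[1,1] 'b' = {T0}  orig:{}
  T[2,2] 'a' = {C,T2}  orig:{C}
  T[1,2] 'ba' = {A,S}

Original NTs in T[1,2] deriving "ba": ["A", "S"]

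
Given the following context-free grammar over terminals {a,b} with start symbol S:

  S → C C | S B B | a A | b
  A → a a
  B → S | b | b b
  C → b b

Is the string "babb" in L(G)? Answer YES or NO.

CNF form of G:
  S -> C C | S X3 | T0 A | b
  A -> T0 T0
  B -> C C | S X2 | T0 A | T1 T1 | b
  C -> T1 T1
  T0 -> a
  T1 -> b
  X2 -> B B
  X3 -> B B

Fill CYK table bottom-up:
  T[0,0] 'b' = {B,S,T1}  orig:{B,S}
  T[1,1] 'a' = {T0}  orig:{}
  T[2,2] 'b' = {B,S,T1}  orig:{B,S}
  T[3,3] 'b' = {B,S,T1}  orig:{B,S}
  T[0,1] 'ba' = ∅
  T[1,2] 'ab' = ∅
  T[2,3] 'bb' = {B,C,X2,X3}  orig:{B,C}
  T[0,2] 'bab' = ∅
  T[1,3] 'abb' = ∅
  T[0,3] 'babb' = ∅

S ∉ T[0,3] ⇒ NO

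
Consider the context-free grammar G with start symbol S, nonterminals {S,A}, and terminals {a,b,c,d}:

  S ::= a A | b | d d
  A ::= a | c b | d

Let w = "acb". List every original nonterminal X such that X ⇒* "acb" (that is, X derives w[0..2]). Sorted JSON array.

CNF form of G:
  S -> T2 A | T3 T3 | b
  A -> T0 T1 | a | d
  T0 -> c
  T1 -> b
  T2 -> a
  T3 -> d

CYK fill, restricted to cells inside w[0..2]:
  [0..0]={A,T2}  "a"  orig:{A}
  [1..1]={T0}  "c"  orig:{}
  [2..2]={S,T1}  "b"  orig:{S}
  [0..1]=∅  "ac"
  [1..2]={A}  "cb"
  [0..2]={S}  "acb"

Original NTs in T[0,2] deriving "acb": ["S"]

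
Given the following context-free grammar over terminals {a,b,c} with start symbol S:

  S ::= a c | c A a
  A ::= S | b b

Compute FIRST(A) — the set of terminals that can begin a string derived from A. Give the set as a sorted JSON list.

FIRST iteration:
iter 1:
  A via A→b b: +{b}
  S via S→a c: +{a}
  S via S→c A a: +{c}
  FIRST(S)={a,c}  FIRST(A)={b}
iter 2:
  A via A→S: +{a,c}
  FIRST(S)={a,c}  FIRST(A)={a,b,c}
iter 3: — fixpoint
  FIRST(S)={a,c}  FIRST(A)={a,b,c}

FIRST(A) = ["a", "b", "c"]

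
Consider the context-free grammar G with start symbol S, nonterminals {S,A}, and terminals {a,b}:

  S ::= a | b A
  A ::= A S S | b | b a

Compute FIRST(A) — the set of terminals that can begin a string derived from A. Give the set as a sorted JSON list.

Compute FIRST by fixpoint:
[1]
  A via A→b: +{b}
  S via S→a: +{a}
  S via S→b A: +{b}
  FIRST[S]={a,b}  FIRST[A]={b}
[2] (stable)
  FIRST[S]={a,b}  FIRST[A]={b}

FIRST(A) = ["b"]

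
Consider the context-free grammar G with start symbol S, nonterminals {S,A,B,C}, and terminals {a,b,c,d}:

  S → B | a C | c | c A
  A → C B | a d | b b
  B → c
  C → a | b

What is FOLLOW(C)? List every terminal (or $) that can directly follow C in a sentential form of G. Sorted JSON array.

FIRST iteration:
iter 1:
  A via A→a d: +{a}
  A via A→b b: +{b}
  B via B→c: +{c}
  C via C→a: +{a}
  C via C→b: +{b}
  S via S→B: +{c}
  S via S→a C: +{a}
  FIRST[S]={a,c}  FIRST[A]={a,b}  FIRST[B]={c}  FIRST[C]={a,b}
iter 2: done
  FIRST[S]={a,c}  FIRST[A]={a,b}  FIRST[B]={c}  FIRST[C]={a,b}

Compute FOLLOW by fixpoint:
initialize: $ ∈ FOLLOW(S)
iter 1:
  A→C B: FOLLOW(C) ⊇ FIRST(B) = {c}; new: +{c}
  S→B: FOLLOW(B) ⊇ FOLLOW(S) ⊇ {$}; new: +{$}
  S→a C: FOLLOW(C) ⊇ FOLLOW(S) ⊇ {$}; new: +{$}
  S→c A: FOLLOW(A) ⊇ FOLLOW(S) ⊇ {$}; new: +{$}
  S: {$}  A: {$}  B: {$}  C: {$,c}
iter 2: (no change)
  S: {$}  A: {$}  B: {$}  C: {$,c}

FOLLOW(C) = ["$", "c"]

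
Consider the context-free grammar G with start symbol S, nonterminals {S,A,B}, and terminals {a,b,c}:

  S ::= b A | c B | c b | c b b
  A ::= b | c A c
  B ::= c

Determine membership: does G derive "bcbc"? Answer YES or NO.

Convert to CNF:
  S -> T0 B | T0 T1 | T0 X3 | T1 A
  A -> T0 X2 | b
  B -> c
  T0 -> c
  T1 -> b
  X2 -> A T0
  X3 -> T1 T1

CYK fill:
  T[0,0] 'b' = {A,T1}  orig:{A}
  T[1,1] 'c' = {B,T0}  orig:{B}
  T[2,2] 'b' = {A,T1}  orig:{A}
  T[3,3] 'c' = {B,T0}  orig:{B}
  T[0,1] 'bc' = {X2}  orig:{}
  T[1,2] 'cb' = {S}
  T[2,3] 'bc' = {X2}  orig:{}
  T[0,2] 'bcb' = ∅
  T[1,3] 'cbc' = {A}
  T[0,3] 'bcbc' = {S}

S ∈ T[0,3] ⇒ YES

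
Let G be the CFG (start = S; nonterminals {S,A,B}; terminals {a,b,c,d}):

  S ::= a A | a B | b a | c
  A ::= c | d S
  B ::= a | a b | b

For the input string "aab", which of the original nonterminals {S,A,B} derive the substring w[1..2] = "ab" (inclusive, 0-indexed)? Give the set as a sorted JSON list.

CNF form of G:
  S -> T1 A | T1 B | T2 T1 | c
  A -> T0 S | c
  B -> T1 T2 | a | b
  T0 -> d
  T1 -> a
  T2 -> b

Fill CYK table bottom-up, restricted to cells inside w[1..2]:
  T[1,1] 'a' = {B,T1}  orig:{B}
  T[2,2] 'b' = {B,T2}  orig:{B}
  T[1,2] 'ab' = {B,S}

Original NTs in T[1,2] deriving "ab": ["B", "S"]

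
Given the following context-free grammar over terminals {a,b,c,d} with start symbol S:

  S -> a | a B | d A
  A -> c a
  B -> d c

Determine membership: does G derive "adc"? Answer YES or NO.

CNF form of G:
  S -> T1 B | T2 A | a
  A -> T0 T1
  B -> T2 T0
  T0 -> c
  T1 -> a
  T2 -> d

CYK table (by increasing span):
  cell(0,0) a: {S,T1}  orig:{S}
  cell(1,1) d: {T2}  orig:{}
  cell(2,2) c: {T0}  orig:{}
  cell(0,1) ad: ∅
  cell(1,2) dc: {B}
  cell(0,2) adc: {S}

S ∈ T[0,2] ⇒ YES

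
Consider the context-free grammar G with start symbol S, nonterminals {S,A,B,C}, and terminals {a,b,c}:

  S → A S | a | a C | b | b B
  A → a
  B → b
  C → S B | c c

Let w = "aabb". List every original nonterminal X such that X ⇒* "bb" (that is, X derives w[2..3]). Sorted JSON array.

CNF form of G:
  S -> A S | T1 C | T2 B | a | b
  A -> a
  B -> b
  C -> S B | T0 T0
  T0 -> c
  T1 -> a
  T2 -> b

Fill CYK table bottom-up (cells [i..j] with 2 ≤ i ≤ j ≤ 3 only):
  [2..2]={B,S,T2}  "b"  orig:{B,S}
  [3..3]={B,S,T2}  "b"  orig:{B,S}
  [2..3]={C,S}  "bb"

Original NTs in T[2,3] deriving "bb": ["C", "S"]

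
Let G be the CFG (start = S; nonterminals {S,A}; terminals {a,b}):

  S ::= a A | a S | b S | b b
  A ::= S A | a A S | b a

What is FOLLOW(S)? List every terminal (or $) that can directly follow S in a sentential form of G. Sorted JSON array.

FIRST sets, iterate to fixpoint:
pass 1:
  A via A→a A S: +{a}
  A via A→b a: +{b}
  S via S→a A: +{a}
  S via S→b S: +{b}
  FIRST[S]={a,b}  FIRST[A]={a,b}
pass 2: done
  FIRST[S]={a,b}  FIRST[A]={a,b}

Compute FOLLOW by fixpoint:
seed FOLLOW(S) with $
iter 1:
  A→S A: FOLLOW(S) ⊇ FIRST(A) = {a,b}; new: +{a,b}
  A→a A S: FOLLOW(A) ⊇ FIRST(S) = {a,b}; new: +{a,b}
  S→a A: FOLLOW(A) ⊇ FOLLOW(S) ⊇ {$,a,b}; new: +{$}
  FOLLOW[S]={$,a,b}  FOLLOW[A]={$,a,b}
iter 2: (stable)
  FOLLOW[S]={$,a,b}  FOLLOW[A]={$,a,b}

FOLLOW(S) = ["$", "a", "b"]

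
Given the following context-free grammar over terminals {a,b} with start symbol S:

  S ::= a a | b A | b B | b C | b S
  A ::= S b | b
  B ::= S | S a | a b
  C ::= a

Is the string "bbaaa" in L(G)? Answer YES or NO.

Convert to CNF:
  S -> T0 A | T0 B | T0 C | T0 S | T1 T1
  A -> S T0 | b
  B -> S T1 | T0 A | T0 B | T0 C | T0 S | T1 T0 | T1 T1
  C -> a
  T0 -> b
  T1 -> a

Fill CYK table bottom-up:
  [0..0]={A,T0}  "b"  orig:{A}
  [1..1]={A,T0}  "b"  orig:{A}
  [2..2]={C,T1}  "a"  orig:{C}
  [3..3]={C,T1}  "a"  orig:{C}
  [4..4]={C,T1}  "a"  orig:{C}
  [0..1]={B,S}  "bb"
  [1..2]={B,S}  "ba"
  [2..3]={B,S}  "aa"
  [3..4]={B,S}  "aa"
  [0..2]={B,S}  "bba"
  [1..3]={B,S}  "baa"
  [2..4]={B}  "aaa"
  [0..3]={B,S}  "bbaa"
  [1..4]={B,S}  "baaa"
  [0..4]={B,S}  "bbaaa"

S ∈ T[0,4] ⇒ YES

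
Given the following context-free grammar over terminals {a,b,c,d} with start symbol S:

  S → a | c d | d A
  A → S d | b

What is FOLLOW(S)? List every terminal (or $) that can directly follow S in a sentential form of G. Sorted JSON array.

Compute FIRST by fixpoint:
[1]
  A via A→b: +{b}
  S via S→a: +{a}
  S via S→c d: +{c}
  S via S→d A: +{d}
  S: {a,c,d}  A: {b}
[2]
  A via A→S d: +{a,c,d}
  S: {a,c,d}  A: {a,b,c,d}
[3] (stable)
  S: {a,c,d}  A: {a,b,c,d}

Compute FOLLOW by fixpoint:
initialize: $ ∈ FOLLOW(S)
iter 1:
  A→S d: FOLLOW(S) ⊇ FIRST(d) = {d}; new: +{d}
  S→d A: FOLLOW(A) ⊇ FOLLOW(S) ⊇ {$,d}; new: +{$,d}
  FOLLOW[S]={$,d}  FOLLOW[A]={$,d}
iter 2: done
  FOLLOW[S]={$,d}  FOLLOW[A]={$,d}

FOLLOW(S) = ["$", "d"]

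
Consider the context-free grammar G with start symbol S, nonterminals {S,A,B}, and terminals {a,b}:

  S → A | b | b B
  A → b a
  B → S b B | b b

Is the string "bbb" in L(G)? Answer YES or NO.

CNF form of G:
  S -> T0 B | T0 T1 | b
  A -> T0 T1
  B -> S X2 | T0 T0
  T0 -> b
  T1 -> a
  X2 -> T0 B

Fill CYK table bottom-up:
  cell(0,0) b: {S,T0}  orig:{S}
  cell(1,1) b: {S,T0}  orig:{S}
  cell(2,2) b: {S,T0}  orig:{S}
  cell(0,1) bb: {B}
  cell(1,2) bb: {B}
  cell(0,2) bbb: {S,X2}  orig:{S}

S ∈ T[0,2] ⇒ YES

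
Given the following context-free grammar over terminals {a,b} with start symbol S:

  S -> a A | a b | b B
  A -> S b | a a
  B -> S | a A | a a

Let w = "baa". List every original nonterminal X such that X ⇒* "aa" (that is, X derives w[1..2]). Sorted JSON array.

Convert to CNF:
  S -> T0 B | T1 A | T1 T0
  A -> S T0 | T1 T1
  B -> T0 B | T1 A | T1 T0 | T1 T1
  T0 -> b
  T1 -> a

CYK table (by increasing span) — only the sub-triangle for w[1..2]:
  [1..1]={T1}  "a"  orig:{}
  [2..2]={T1}  "a"  orig:{}
  [1..2]={A,B}  "aa"

Original NTs in T[1,2] deriving "aa": ["A", "B"]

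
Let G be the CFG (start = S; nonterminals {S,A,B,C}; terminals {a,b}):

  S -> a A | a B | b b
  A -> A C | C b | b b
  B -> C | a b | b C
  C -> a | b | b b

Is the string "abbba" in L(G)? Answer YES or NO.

CNF form of G:
  S -> T0 T0 | T1 A | T1 B
  A -> A C | C T0 | T0 T0
  B -> T0 C | T0 T0 | T1 T0 | a | b
  C -> T0 T0 | a | b
  T0 -> b
  T1 -> a

CYK table (by increasing span):
  T[0,0] 'a' = {B,C,T1}  orig:{B,C}
  T[1,1] 'b' = {B,C,T0}  orig:{B,C}
  T[2,2] 'b' = {B,C,T0}  orig:{B,C}
  T[3,3] 'b' = {B,C,T0}  orig:{B,C}
  T[4,4] 'a' = {B,C,T1}  orig:{B,C}
  T[0,1] 'ab' = {A,B,S}
  T[1,2] 'bb' = {A,B,C,S}
  T[2,3] 'bb' = {A,B,C,S}
  T[3,4] 'ba' = {B}
  T[0,2] 'abb' = {A,S}
  T[1,3] 'bbb' = {A,B}
  T[2,4] 'bba' = {A}
  T[0,3] 'abbb' = {A,S}
  T[1,4] 'bbba' = {A}
  T[0,4] 'abbba' = {A,S}

S ∈ T[0,4] ⇒ YES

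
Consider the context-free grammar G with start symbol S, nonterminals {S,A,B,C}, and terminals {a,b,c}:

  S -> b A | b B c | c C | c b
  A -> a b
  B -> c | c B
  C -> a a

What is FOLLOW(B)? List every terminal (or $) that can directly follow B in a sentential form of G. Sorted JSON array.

FIRST iteration:
[1]
  A via A→a b: +{a}
  B via B→c: +{c}
  C via C→a a: +{a}
  S via S→b A: +{b}
  S via S→c C: +{c}
  FIRST[S]={b,c}  FIRST[A]={a}  FIRST[B]={c}  FIRST[C]={a}
[2] done
  FIRST[S]={b,c}  FIRST[A]={a}  FIRST[B]={c}  FIRST[C]={a}

FOLLOW iteration:
FOLLOW(S) := {$}
[1]
  S→b A: FOLLOW(A) ⊇ FOLLOW(S) ⊇ {$}; new: +{$}
  S→b B c: FOLLOW(B) ⊇ FIRST(c) = {c}; new: +{c}
  S→c C: FOLLOW(C) ⊇ FOLLOW(S) ⊇ {$}; new: +{$}
  FOLLOW[S]={$}  FOLLOW[A]={$}  FOLLOW[B]={c}  FOLLOW[C]={$}
[2] done
  FOLLOW[S]={$}  FOLLOW[A]={$}  FOLLOW[B]={c}  FOLLOW[C]={$}

FOLLOW(B) = ["c"]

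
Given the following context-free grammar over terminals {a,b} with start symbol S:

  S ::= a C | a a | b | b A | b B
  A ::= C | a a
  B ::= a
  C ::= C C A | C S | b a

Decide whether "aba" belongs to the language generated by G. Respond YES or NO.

Convert to CNF:
  S -> T0 C | T0 T0 | T1 A | T1 B | b
  A -> C S | C X2 | T0 T0 | T1 T0
  B -> a
  C -> C S | C X3 | T1 T0
  T0 -> a
  T1 -> b
  X2 -> C A
  X3 -> C A

CYK table (by increasing span):
  [0..0]={B,T0}  "a"  orig:{B}
  [1..1]={S,T1}  "b"  orig:{S}
  [2..2]={B,T0}  "a"  orig:{B}
  [0..1]=∅  "ab"
  [1..2]={A,C,S}  "ba"
  [0..2]={S}  "aba"

S ∈ T[0,2] ⇒ YES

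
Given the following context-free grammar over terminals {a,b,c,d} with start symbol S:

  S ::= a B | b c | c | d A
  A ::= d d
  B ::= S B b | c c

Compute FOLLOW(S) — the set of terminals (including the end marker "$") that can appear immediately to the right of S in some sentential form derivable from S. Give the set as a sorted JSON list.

FIRST sets, iterate to fixpoint:
iter 1:
  A via A→d d: +{d}
  B via B→c c: +{c}
  S via S→a B: +{a}
  S via S→b c: +{b}
  S via S→c: +{c}
  S via S→d A: +{d}
  FIRST(S)={a,b,c,d}  FIRST(A)={d}  FIRST(B)={c}
iter 2:
  B via B→S B b: +{a,b,d}
  FIRST(S)={a,b,c,d}  FIRST(A)={d}  FIRST(B)={a,b,c,d}
iter 3: (no change)
  FIRST(S)={a,b,c,d}  FIRST(A)={d}  FIRST(B)={a,b,c,d}

Compute FOLLOW by fixpoint:
initialize: $ ∈ FOLLOW(S)
round 1:
  B→S B b: FOLLOW(S) ⊇ FIRST(B) = {a,b,c,d}; new: +{a,b,c,d}
  B→S B b: FOLLOW(B) ⊇ FIRST(b) = {b}; new: +{b}
  S→a B: FOLLOW(B) ⊇ FOLLOW(S) ⊇ {$,a,b,c,d}; new: +{$,a,c,d}
  S→d A: FOLLOW(A) ⊇ FOLLOW(S) ⊇ {$,a,b,c,d}; new: +{$,a,b,c,d}
  FOLLOW[S]={$,a,b,c,d}  FOLLOW[A]={$,a,b,c,d}  FOLLOW[B]={$,a,b,c,d}
round 2: — fixpoint
  FOLLOW[S]={$,a,b,c,d}  FOLLOW[A]={$,a,b,c,d}  FOLLOW[B]={$,a,b,c,d}

FOLLOW(S) = ["$", "a", "b", "c", "d"]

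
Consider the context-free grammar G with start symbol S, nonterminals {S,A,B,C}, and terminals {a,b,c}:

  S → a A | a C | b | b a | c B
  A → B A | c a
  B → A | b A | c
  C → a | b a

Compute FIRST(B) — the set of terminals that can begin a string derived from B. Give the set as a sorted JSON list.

FIRST iteration:
pass 1:
  A via A→c a: +{c}
  B via B→A: +{c}
  B via B→b A: +{b}
  C via C→a: +{a}
  C via C→b a: +{b}
  S via S→a A: +{a}
  S via S→b: +{b}
  S via S→c B: +{c}
  S: {a,b,c}  A: {c}  B: {b,c}  C: {a,b}
pass 2:
  A via A→B A: +{b}
  S: {a,b,c}  A: {b,c}  B: {b,c}  C: {a,b}
pass 3: (stable)
  S: {a,b,c}  A: {b,c}  B: {b,c}  C: {a,b}

FIRST(B) = ["b", "c"]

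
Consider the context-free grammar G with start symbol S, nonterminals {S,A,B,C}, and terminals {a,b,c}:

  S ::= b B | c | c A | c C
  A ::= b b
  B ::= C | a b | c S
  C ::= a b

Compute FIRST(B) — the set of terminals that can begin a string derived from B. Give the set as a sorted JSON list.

FIRST iteration:
[1]
  A via A→b b: +{b}
  B via B→a b: +{a}
  B via B→c S: +{c}
  C via C→a b: +{a}
  S via S→b B: +{b}
  S via S→c: +{c}
  FIRST[S]={b,c}  FIRST[A]={b}  FIRST[B]={a,c}  FIRST[C]={a}
[2] done
  FIRST[S]={b,c}  FIRST[A]={b}  FIRST[B]={a,c}  FIRST[C]={a}

FIRST(B) = ["a", "c"]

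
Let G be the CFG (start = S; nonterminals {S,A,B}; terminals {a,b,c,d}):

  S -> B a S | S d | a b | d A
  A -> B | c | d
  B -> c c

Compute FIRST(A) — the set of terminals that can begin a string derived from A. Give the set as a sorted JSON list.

FIRST iteration:
iter 1:
  A via A→c: +{c}
  A via A→d: +{d}
  B via B→c c: +{c}
  S via S→B a S: +{c}
  S via S→a b: +{a}
  S via S→d A: +{d}
  FIRST(S)={a,c,d}  FIRST(A)={c,d}  FIRST(B)={c}
iter 2: (stable)
  FIRST(S)={a,c,d}  FIRST(A)={c,d}  FIRST(B)={c}

FIRST(A) = ["c", "d"]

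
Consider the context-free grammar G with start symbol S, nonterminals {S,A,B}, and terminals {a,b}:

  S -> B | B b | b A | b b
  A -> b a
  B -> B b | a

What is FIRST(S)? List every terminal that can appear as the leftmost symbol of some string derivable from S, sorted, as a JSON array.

FIRST iteration:
[1]
  A via A→b a: +{b}
  B via B→a: +{a}
  S via S→B: +{a}
  S via S→b A: +{b}
  S: {a,b}  A: {b}  B: {a}
[2] (stable)
  S: {a,b}  A: {b}  B: {a}

FIRST(S) = ["a", "b"]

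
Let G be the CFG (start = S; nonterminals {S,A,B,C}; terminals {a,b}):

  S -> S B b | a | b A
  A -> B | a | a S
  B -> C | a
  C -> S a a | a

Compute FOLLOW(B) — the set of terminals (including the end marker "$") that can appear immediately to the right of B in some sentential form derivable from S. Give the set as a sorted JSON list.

Compute FIRST by fixpoint:
[1]
  A via A→a: +{a}
  B via B→a: +{a}
  C via C→a: +{a}
  S via S→a: +{a}
  S via S→b A: +{b}
  S: {a,b}  A: {a}  B: {a}  C: {a}
[2]
  C via C→S a a: +{b}
  S: {a,b}  A: {a}  B: {a}  C: {a,b}
[3]
  B via B→C: +{b}
  S: {a,b}  A: {a}  B: {a,b}  C: {a,b}
[4]
  A via A→B: +{b}
  S: {a,b}  A: {a,b}  B: {a,b}  C: {a,b}
[5] (stable)
  S: {a,b}  A: {a,b}  B: {a,b}  C: {a,b}

Compute FOLLOW by fixpoint:
initialize: $ ∈ FOLLOW(S)
pass 1:
  C→S a a: FOLLOW(S) ⊇ FIRST(a) = {a}; new: +{a}
  S→S B b: FOLLOW(S) ⊇ FIRST(B) = {a,b}; new: +{b}
  S→S B b: FOLLOW(B) ⊇ FIRST(b) = {b}; new: +{b}
  S→b A: FOLLOW(A) ⊇ FOLLOW(S) ⊇ {$,a,b}; new: +{$,a,b}
  FOLLOW(S)={$,a,b}  FOLLOW(A)={$,a,b}  FOLLOW(B)={b}  FOLLOW(C)={}
pass 2:
  A→B: FOLLOW(B) ⊇ FOLLOW(A) ⊇ {$,a,b}; new: +{$,a}
  B→C: FOLLOW(C) ⊇ FOLLOW(B) ⊇ {$,a,b}; new: +{$,a,b}
  FOLLOW(S)={$,a,b}  FOLLOW(A)={$,a,b}  FOLLOW(B)={$,a,b}  FOLLOW(C)={$,a,b}
pass 3: done
  FOLLOW(S)={$,a,b}  FOLLOW(A)={$,a,b}  FOLLOW(B)={$,a,b}  FOLLOW(C)={$,a,b}

FOLLOW(B) = ["$", "a", "b"]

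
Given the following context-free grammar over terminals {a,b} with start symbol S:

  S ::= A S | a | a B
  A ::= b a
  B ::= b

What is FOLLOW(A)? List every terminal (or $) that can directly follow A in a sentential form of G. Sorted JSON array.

FIRST iteration:
[1]
  A via A→b a: +{b}
  B via B→b: +{b}
  S via S→A S: +{b}
  S via S→a: +{a}
  FIRST(S)={a,b}  FIRST(A)={b}  FIRST(B)={b}
[2] (stable)
  FIRST(S)={a,b}  FIRST(A)={b}  FIRST(B)={b}

FOLLOW sets:
seed FOLLOW(S) with $
iter 1:
  S→A S: FOLLOW(A) ⊇ FIRST(S) = {a,b}; new: +{a,b}
  S→a B: FOLLOW(B) ⊇ FOLLOW(S) ⊇ {$}; new: +{$}
  S: {$}  A: {a,b}  B: {$}
iter 2: — fixpoint
  S: {$}  A: {a,b}  B: {$}

FOLLOW(A) = ["a", "b"]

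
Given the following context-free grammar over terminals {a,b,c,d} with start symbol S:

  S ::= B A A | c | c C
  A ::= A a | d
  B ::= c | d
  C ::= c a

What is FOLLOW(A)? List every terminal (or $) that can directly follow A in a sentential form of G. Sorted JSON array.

Compute FIRST by fixpoint:
round 1:
  A via A→d: +{d}
  B via B→c: +{c}
  B via B→d: +{d}
  C via C→c a: +{c}
  S via S→B A A: +{c,d}
  FIRST(S)={c,d}  FIRST(A)={d}  FIRST(B)={c,d}  FIRST(C)={c}
round 2: — fixpoint
  FIRST(S)={c,d}  FIRST(A)={d}  FIRST(B)={c,d}  FIRST(C)={c}

FOLLOW sets:
initialize: $ ∈ FOLLOW(S)
pass 1:
  A→A a: FOLLOW(A) ⊇ FIRST(a) = {a}; new: +{a}
  S→B A A: FOLLOW(B) ⊇ FIRST(A) = {d}; new: +{d}
  S→B A A: FOLLOW(A) ⊇ FIRST(A) = {d}; new: +{d}
  S→B A A: FOLLOW(A) ⊇ FOLLOW(S) ⊇ {$}; new: +{$}
  S→c C: FOLLOW(C) ⊇ FOLLOW(S) ⊇ {$}; new: +{$}
  FOLLOW[S]={$}  FOLLOW[A]={$,a,d}  FOLLOW[B]={d}  FOLLOW[C]={$}
pass 2: (no change)
  FOLLOW[S]={$}  FOLLOW[A]={$,a,d}  FOLLOW[B]={d}  FOLLOW[C]={$}

FOLLOW(A) = ["$", "a", "d"]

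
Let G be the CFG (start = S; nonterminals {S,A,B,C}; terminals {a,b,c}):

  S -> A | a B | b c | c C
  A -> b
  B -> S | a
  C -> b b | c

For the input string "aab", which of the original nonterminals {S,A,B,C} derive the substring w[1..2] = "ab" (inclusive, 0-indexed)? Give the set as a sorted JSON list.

CNF form of G:
  S -> T0 B | T1 T2 | T2 C | b
  A -> b
  B -> T0 B | T1 T2 | T2 C | a | b
  C -> T1 T1 | c
  T0 -> a
  T1 -> b
  T2 -> c

CYK fill, restricted to cells inside w[1..2]:
  T[1,1] 'a' = {B,T0}  orig:{B}
  T[2,2] 'b' = {A,B,S,T1}  orig:{A,B,S}
  T[1,2] 'ab' = {B,S}

Original NTs in T[1,2] deriving "ab": ["B", "S"]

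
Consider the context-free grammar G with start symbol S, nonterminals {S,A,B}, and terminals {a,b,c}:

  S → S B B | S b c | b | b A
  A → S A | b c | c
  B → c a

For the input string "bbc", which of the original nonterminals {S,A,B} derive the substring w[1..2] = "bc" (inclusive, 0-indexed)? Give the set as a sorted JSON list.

CNF form of G:
  S -> S X3 | S X4 | T0 A | b
  A -> S A | T0 T1 | c
  B -> T1 T2
  T0 -> b
  T1 -> c
  T2 -> a
  X3 -> B B
  X4 -> T0 T1

Fill CYK table bottom-up (cells [i..j] with 1 ≤ i ≤ j ≤ 2 only):
  T[1,1] 'b' = {S,T0}  orig:{S}
  T[2,2] 'c' = {A,T1}  orig:{A}
  T[1,2] 'bc' = {A,S,X4}  orig:{A,S}

Original NTs in T[1,2] deriving "bc": ["A", "S"]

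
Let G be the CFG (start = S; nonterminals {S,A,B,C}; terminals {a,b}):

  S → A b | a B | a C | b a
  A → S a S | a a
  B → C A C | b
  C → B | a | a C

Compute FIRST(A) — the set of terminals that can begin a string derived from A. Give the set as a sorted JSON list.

FIRST iteration:
[1]
  A via A→a a: +{a}
  B via B→b: +{b}
  C via C→B: +{b}
  C via C→a: +{a}
  S via S→A b: +{a}
  S via S→b a: +{b}
  S: {a,b}  A: {a}  B: {b}  C: {a,b}
[2]
  A via A→S a S: +{b}
  B via B→C A C: +{a}
  S: {a,b}  A: {a,b}  B: {a,b}  C: {a,b}
[3] (no change)
  S: {a,b}  A: {a,b}  B: {a,b}  C: {a,b}

FIRST(A) = ["a", "b"]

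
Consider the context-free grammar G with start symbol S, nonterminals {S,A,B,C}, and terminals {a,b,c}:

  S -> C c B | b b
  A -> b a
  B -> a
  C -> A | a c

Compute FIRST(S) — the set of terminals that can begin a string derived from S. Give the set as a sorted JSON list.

FIRST sets, iterate to fixpoint:
round 1:
  A via A→b a: +{b}
  B via B→a: +{a}
  C via C→A: +{b}
  C via C→a c: +{a}
  S via S→C c B: +{a,b}
  FIRST(S)={a,b}  FIRST(A)={b}  FIRST(B)={a}  FIRST(C)={a,b}
round 2: — fixpoint
  FIRST(S)={a,b}  FIRST(A)={b}  FIRST(B)={a}  FIRST(C)={a,b}

FIRST(S) = ["a", "b"]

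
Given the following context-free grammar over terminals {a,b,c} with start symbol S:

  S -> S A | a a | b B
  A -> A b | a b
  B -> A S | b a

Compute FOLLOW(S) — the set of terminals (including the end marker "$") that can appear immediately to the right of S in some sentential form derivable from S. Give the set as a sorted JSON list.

FIRST sets, iterate to fixpoint:
iter 1:
  A via A→a b: +{a}
  B via B→A S: +{a}
  B via B→b a: +{b}
  S via S→a a: +{a}
  S via S→b B: +{b}
  FIRST(S)={a,b}  FIRST(A)={a}  FIRST(B)={a,b}
iter 2: (no change)
  FIRST(S)={a,b}  FIRST(A)={a}  FIRST(B)={a,b}

Compute FOLLOW by fixpoint:
initialize: $ ∈ FOLLOW(S)
[1]
  A→A b: FOLLOW(A) ⊇ FIRST(b) = {b}; new: +{b}
  B→A S: FOLLOW(A) ⊇ FIRST(S) = {a,b}; new: +{a}
  S→S A: FOLLOW(S) ⊇ FIRST(A) = {a}; new: +{a}
  S→S A: FOLLOW(A) ⊇ FOLLOW(S) ⊇ {$,a}; new: +{$}
  S→b B: FOLLOW(B) ⊇ FOLLOW(S) ⊇ {$,a}; new: +{$,a}
  S: {$,a}  A: {$,a,b}  B: {$,a}
[2] done
  S: {$,a}  A: {$,a,b}  B: {$,a}

FOLLOW(S) = ["$", "a"]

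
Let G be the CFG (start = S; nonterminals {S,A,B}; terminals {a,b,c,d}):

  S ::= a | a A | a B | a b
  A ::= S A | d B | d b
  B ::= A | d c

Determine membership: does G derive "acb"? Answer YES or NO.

Convert to CNF:
  S -> T3 A | T3 B | T3 T1 | a
  A -> S A | T0 B | T0 T1
  B -> S A | T0 B | T0 T1 | T0 T2
  T0 -> d
  T1 -> b
  T2 -> c
  T3 -> a

CYK fill:
  [0..0]={S,T3}  "a"  orig:{S}
  [1..1]={T2}  "c"  orig:{}
  [2..2]={T1}  "b"  orig:{}
  [0..1]=∅  "ac"
  [1..2]=∅  "cb"
  [0..2]=∅  "acb"

S ∉ T[0,2] ⇒ NO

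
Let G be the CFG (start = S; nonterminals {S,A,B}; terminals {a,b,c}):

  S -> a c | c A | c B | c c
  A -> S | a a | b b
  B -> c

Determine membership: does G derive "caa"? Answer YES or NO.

CNF form of G:
  S -> T0 T1 | T1 A | T1 B | T1 T1
  A -> T0 T0 | T0 T1 | T1 A | T1 B | T1 T1 | T2 T2
  B -> c
  T0 -> a
  T1 -> c
  T2 -> b

Fill CYK table bottom-up:
  T[0,0] 'c' = {B,T1}  orig:{B}
  T[1,1] 'a' = {T0}  orig:{}
  T[2,2] 'a' = {T0}  orig:{}
  T[0,1] 'ca' = ∅
  T[1,2] 'aa' = {A}
  T[0,2] 'caa' = {A,S}

S ∈ T[0,2] ⇒ YES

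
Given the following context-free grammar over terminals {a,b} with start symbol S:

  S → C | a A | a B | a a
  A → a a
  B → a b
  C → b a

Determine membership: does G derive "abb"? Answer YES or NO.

Convert to CNF:
  S -> T0 A | T0 B | T0 T0 | T1 T0
  A -> T0 T0
  B -> T0 T1
  C -> T1 T0
  T0 -> a
  T1 -> b

CYK fill:
  [0..0]={T0}  "a"  orig:{}
  [1..1]={T1}  "b"  orig:{}
  [2..2]={T1}  "b"  orig:{}
  [0..1]={B}  "ab"
  [1..2]=∅  "bb"
  [0..2]=∅  "abb"

S ∉ T[0,2] ⇒ NO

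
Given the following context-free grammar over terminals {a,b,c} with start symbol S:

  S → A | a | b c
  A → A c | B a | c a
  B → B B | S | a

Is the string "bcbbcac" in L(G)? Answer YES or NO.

Convert to CNF:
  S -> A T0 | B T1 | T0 T1 | T2 T0 | a
  A -> A T0 | B T1 | T0 T1
  B -> A T0 | B B | B T1 | T0 T1 | T2 T0 | a
  T0 -> c
  T1 -> a
  T2 -> b

Fill CYK table bottom-up:
  T[0,0] 'b' = {T2}  orig:{}
  T[1,1] 'c' = {T0}  orig:{}
  T[2,2] 'b' = {T2}  orig:{}
  T[3,3] 'b' = {T2}  orig:{}
  T[4,4] 'c' = {T0}  orig:{}
  T[5,5] 'a' = {B,S,T1}  orig:{B,S}
  T[6,6] 'c' = {T0}  orig:{}
  T[0,1] 'bc' = {B,S}
  T[1,2] 'cb' = ∅
  T[2,3] 'bb' = ∅
  T[3,4] 'bc' = {B,S}
  T[4,5] 'ca' = {A,B,S}
  T[5,6] 'ac' = ∅
  T[0,2] 'bcb' = ∅
  T[1,3] 'cbb' = ∅
  T[2,4] 'bbc' = ∅
  T[3,5] 'bca' = {A,B,S}
  T[4,6] 'cac' = {A,B,S}
  T[0,3] 'bcbb' = ∅
  T[1,4] 'cbbc' = ∅
  T[2,5] 'bbca' = ∅
  T[3,6] 'bcac' = {A,B,S}
  T[0,4] 'bcbbc' = ∅
  T[1,5] 'cbbca' = ∅
  T[2,6] 'bbcac' = ∅
  T[0,5] 'bcbbca' = ∅
  T[1,6] 'cbbcac' = ∅
  T[0,6] 'bcbbcac' = ∅

S ∉ T[0,6] ⇒ NO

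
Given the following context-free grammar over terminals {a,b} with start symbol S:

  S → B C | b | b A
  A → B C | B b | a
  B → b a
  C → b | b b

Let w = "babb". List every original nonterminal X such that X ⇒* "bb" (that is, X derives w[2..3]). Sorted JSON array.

Convert to CNF:
  S -> B C | T0 A | b
  A -> B C | B T0 | a
  B -> T0 T1
  C -> T0 T0 | b
  T0 -> b
  T1 -> a

CYK fill, restricted to cells inside w[2..3]:
  T[2,2] 'b' = {C,S,T0}  orig:{C,S}
  T[3,3] 'b' = {C,S,T0}  orig:{C,S}
  T[2,3] 'bb' = {C}

Original NTs in T[2,3] deriving "bb": ["C"]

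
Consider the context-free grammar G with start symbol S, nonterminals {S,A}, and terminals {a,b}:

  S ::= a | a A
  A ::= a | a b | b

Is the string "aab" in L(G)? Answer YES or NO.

CNF form of G:
  S -> T0 A | a
  A -> T0 T1 | a | b
  T0 -> a
  T1 -> b

Fill CYK table bottom-up:
  [0..0]={A,S,T0}  "a"  orig:{A,S}
  [1..1]={A,S,T0}  "a"  orig:{A,S}
  [2..2]={A,T1}  "b"  orig:{A}
  [0..1]={S}  "aa"
  [1..2]={A,S}  "ab"
  [0..2]={S}  "aab"

S ∈ T[0,2] ⇒ YES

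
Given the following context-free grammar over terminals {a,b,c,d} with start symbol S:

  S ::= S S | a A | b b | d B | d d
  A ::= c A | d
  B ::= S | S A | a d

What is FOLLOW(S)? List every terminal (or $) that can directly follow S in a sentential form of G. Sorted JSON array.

FIRST iteration:
iter 1:
  A via A→c A: +{c}
  A via A→d: +{d}
  B via B→a d: +{a}
  S via S→a A: +{a}
  S via S→b b: +{b}
  S via S→d B: +{d}
  FIRST(S)={a,b,d}  FIRST(A)={c,d}  FIRST(B)={a}
iter 2:
  B via B→S: +{b,d}
  FIRST(S)={a,b,d}  FIRST(A)={c,d}  FIRST(B)={a,b,d}
iter 3: (stable)
  FIRST(S)={a,b,d}  FIRST(A)={c,d}  FIRST(B)={a,b,d}

FOLLOW iteration:
FOLLOW(S) := {$}
iter 1:
  B→S A: FOLLOW(S) ⊇ FIRST(A) = {c,d}; new: +{c,d}
  S→S S: FOLLOW(S) ⊇ FIRST(S) = {a,b,d}; new: +{a,b}
  S→a A: FOLLOW(A) ⊇ FOLLOW(S) ⊇ {$,a,b,c,d}; new: +{$,a,b,c,d}
  S→d B: FOLLOW(B) ⊇ FOLLOW(S) ⊇ {$,a,b,c,d}; new: +{$,a,b,c,d}
  FOLLOW[S]={$,a,b,c,d}  FOLLOW[A]={$,a,b,c,d}  FOLLOW[B]={$,a,b,c,d}
iter 2: — fixpoint
  FOLLOW[S]={$,a,b,c,d}  FOLLOW[A]={$,a,b,c,d}  FOLLOW[B]={$,a,b,c,d}

FOLLOW(S) = ["$", "a", "b", "c", "d"]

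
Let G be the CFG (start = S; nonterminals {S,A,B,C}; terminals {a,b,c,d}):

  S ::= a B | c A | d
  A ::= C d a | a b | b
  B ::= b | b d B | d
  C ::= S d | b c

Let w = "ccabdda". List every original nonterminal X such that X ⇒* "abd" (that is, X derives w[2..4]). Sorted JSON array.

CNF form of G:
  S -> T1 B | T3 A | d
  A -> C X4 | T1 T2 | b
  B -> T2 X5 | b | d
  C -> S T0 | T2 T3
  T0 -> d
  T1 -> a
  T2 -> b
  T3 -> c
  X4 -> T0 T1
  X5 -> T0 B

CYK table (by increasing span) (cells [i..j] with 2 ≤ i ≤ j ≤ 4 only):
  cell(2,2) a: {T1}  orig:{}
  cell(3,3) b: {A,B,T2}  orig:{A,B}
  cell(4,4) d: {B,S,T0}  orig:{B,S}
  cell(2,3) ab: {A,S}
  cell(3,4) bd: ∅
  cell(2,4) abd: {C}

Original NTs in T[2,4] deriving "abd": ["C"]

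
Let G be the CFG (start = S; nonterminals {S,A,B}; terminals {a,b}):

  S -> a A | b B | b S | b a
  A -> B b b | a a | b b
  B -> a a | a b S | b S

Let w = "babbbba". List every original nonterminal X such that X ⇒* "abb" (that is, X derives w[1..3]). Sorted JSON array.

CNF form of G:
  S -> T0 B | T0 S | T0 T1 | T1 A
  A -> B X2 | T0 T0 | T1 T1
  B -> T0 S | T1 T1 | T1 X3
  T0 -> b
  T1 -> a
  X2 -> T0 T0
  X3 -> T0 S

CYK fill — only the sub-triangle for w[1..3]:
  T[1,1] 'a' = {T1}  orig:{}
  T[2,2] 'b' = {T0}  orig:{}
  T[3,3] 'b' = {T0}  orig:{}
  T[1,2] 'ab' = ∅
  T[2,3] 'bb' = {A,X2}  orig:{A}
  T[1,3] 'abb' = {S}

Original NTs in T[1,3] deriving "abb": ["S"]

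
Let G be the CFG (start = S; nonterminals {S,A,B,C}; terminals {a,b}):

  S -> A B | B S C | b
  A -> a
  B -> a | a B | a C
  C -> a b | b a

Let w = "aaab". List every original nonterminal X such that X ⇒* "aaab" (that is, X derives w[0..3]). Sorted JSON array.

CNF form of G:
  S -> A B | B X2 | b
  A -> a
  B -> T0 B | T0 C | a
  C -> T0 T1 | T1 T0
  T0 -> a
  T1 -> b
  X2 -> S C

Fill CYK table bottom-up (cells [i..j] with 0 ≤ i ≤ j ≤ 3 only):
  cell(0,0) a: {A,B,T0}  orig:{A,B}
  cell(1,1) a: {A,B,T0}  orig:{A,B}
  cell(2,2) a: {A,B,T0}  orig:{A,B}
  cell(3,3) b: {S,T1}  orig:{S}
  cell(0,1) aa: {B,S}
  cell(1,2) aa: {B,S}
  cell(2,3) ab: {C}
  cell(0,2) aaa: {B,S}
  cell(1,3) aab: {B}
  cell(0,3) aaab: {B,S,X2}  orig:{B,S}

Original NTs in T[0,3] deriving "aaab": ["B", "S"]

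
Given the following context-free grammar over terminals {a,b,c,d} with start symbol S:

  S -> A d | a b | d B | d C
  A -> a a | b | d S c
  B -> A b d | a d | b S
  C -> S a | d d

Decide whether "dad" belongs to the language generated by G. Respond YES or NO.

CNF form of G:
  S -> A T1 | T0 T3 | T1 B | T1 C
  A -> T0 T0 | T1 X4 | b
  B -> A X5 | T0 T1 | T3 S
  C -> S T0 | T1 T1
  T0 -> a
  T1 -> d
  T2 -> c
  T3 -> b
  X4 -> S T2
  X5 -> T3 T1

CYK fill:
  [0..0]={T1}  "d"  orig:{}
  [1..1]={T0}  "a"  orig:{}
  [2..2]={T1}  "d"  orig:{}
  [0..1]=∅  "da"
  [1..2]={B}  "ad"
  [0..2]={S}  "dad"

S ∈ T[0,2] ⇒ YES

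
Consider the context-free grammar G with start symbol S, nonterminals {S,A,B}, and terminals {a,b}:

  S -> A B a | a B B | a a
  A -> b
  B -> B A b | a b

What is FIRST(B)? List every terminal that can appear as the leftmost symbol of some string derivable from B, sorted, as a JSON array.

FIRST iteration:
[1]
  A via A→b: +{b}
  B via B→a b: +{a}
  S via S→A B a: +{b}
  S via S→a B B: +{a}
  FIRST(S)={a,b}  FIRST(A)={b}  FIRST(B)={a}
[2] (stable)
  FIRST(S)={a,b}  FIRST(A)={b}  FIRST(B)={a}

FIRST(B) = ["a"]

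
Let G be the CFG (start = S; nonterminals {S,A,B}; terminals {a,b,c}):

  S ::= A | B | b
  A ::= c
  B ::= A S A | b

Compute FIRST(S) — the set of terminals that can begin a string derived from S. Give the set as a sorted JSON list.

FIRST iteration:
pass 1:
  A via A→c: +{c}
  B via B→A S A: +{c}
  B via B→b: +{b}
  S via S→A: +{c}
  S via S→B: +{b}
  S: {b,c}  A: {c}  B: {b,c}
pass 2: (no change)
  S: {b,c}  A: {c}  B: {b,c}

FIRST(S) = ["b", "c"]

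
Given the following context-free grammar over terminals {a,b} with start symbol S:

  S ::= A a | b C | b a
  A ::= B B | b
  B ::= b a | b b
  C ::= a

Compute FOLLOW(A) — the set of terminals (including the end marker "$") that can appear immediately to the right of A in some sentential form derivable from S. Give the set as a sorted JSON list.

FIRST iteration:
pass 1:
  A via A→b: +{b}
  B via B→b a: +{b}
  C via C→a: +{a}
  S via S→A a: +{b}
  FIRST[S]={b}  FIRST[A]={b}  FIRST[B]={b}  FIRST[C]={a}
pass 2: done
  FIRST[S]={b}  FIRST[A]={b}  FIRST[B]={b}  FIRST[C]={a}

FOLLOW sets:
seed FOLLOW(S) with $
pass 1:
  A→B B: FOLLOW(B) ⊇ FIRST(B) = {b}; new: +{b}
  S→A a: FOLLOW(A) ⊇ FIRST(a) = {a}; new: +{a}
  S→b C: FOLLOW(C) ⊇ FOLLOW(S) ⊇ {$}; new: +{$}
  FOLLOW[S]={$}  FOLLOW[A]={a}  FOLLOW[B]={b}  FOLLOW[C]={$}
pass 2:
  A→B B: FOLLOW(B) ⊇ FOLLOW(A) ⊇ {a}; new: +{a}
  FOLLOW[S]={$}  FOLLOW[A]={a}  FOLLOW[B]={a,b}  FOLLOW[C]={$}
pass 3: (no change)
  FOLLOW[S]={$}  FOLLOW[A]={a}  FOLLOW[B]={a,b}  FOLLOW[C]={$}

FOLLOW(A) = ["a"]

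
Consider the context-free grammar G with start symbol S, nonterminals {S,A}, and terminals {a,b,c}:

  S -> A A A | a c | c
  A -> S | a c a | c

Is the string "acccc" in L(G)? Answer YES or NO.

Convert to CNF:
  S -> A X4 | T0 T1 | c
  A -> A X2 | T0 T1 | T0 X3 | c
  T0 -> a
  T1 -> c
  X2 -> A A
  X3 -> T1 T0
  X4 -> A A

CYK table (by increasing span):
  [0..0]={T0}  "a"  orig:{}
  [1..1]={A,S,T1}  "c"  orig:{A,S}
  [2..2]={A,S,T1}  "c"  orig:{A,S}
  [3..3]={A,S,T1}  "c"  orig:{A,S}
  [4..4]={A,S,T1}  "c"  orig:{A,S}
  [0..1]={A,S}  "ac"
  [1..2]={X2,X4}  "cc"  orig:{}
  [2..3]={X2,X4}  "cc"  orig:{}
  [3..4]={X2,X4}  "cc"  orig:{}
  [0..2]={X2,X4}  "acc"  orig:{}
  [1..3]={A,S}  "ccc"
  [2..4]={A,S}  "ccc"
  [0..3]={A,S}  "accc"
  [1..4]={X2,X4}  "cccc"  orig:{}
  [0..4]={X2,X4}  "acccc"  orig:{}

S ∉ T[0,4] ⇒ NO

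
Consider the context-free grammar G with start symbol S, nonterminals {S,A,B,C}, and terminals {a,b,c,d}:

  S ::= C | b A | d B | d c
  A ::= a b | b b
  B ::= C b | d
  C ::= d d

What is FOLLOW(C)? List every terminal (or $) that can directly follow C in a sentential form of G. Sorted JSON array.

FIRST iteration:
[1]
  A via A→a b: +{a}
  A via A→b b: +{b}
  B via B→d: +{d}
  C via C→d d: +{d}
  S via S→C: +{d}
  S via S→b A: +{b}
  FIRST(S)={b,d}  FIRST(A)={a,b}  FIRST(B)={d}  FIRST(C)={d}
[2] (no change)
  FIRST(S)={b,d}  FIRST(A)={a,b}  FIRST(B)={d}  FIRST(C)={d}

FOLLOW sets:
FOLLOW(S) := {$}
round 1:
  B→C b: FOLLOW(C) ⊇ FIRST(b) = {b}; new: +{b}
  S→C: FOLLOW(C) ⊇ FOLLOW(S) ⊇ {$}; new: +{$}
  S→b A: FOLLOW(A) ⊇ FOLLOW(S) ⊇ {$}; new: +{$}
  S→d B: FOLLOW(B) ⊇ FOLLOW(S) ⊇ {$}; new: +{$}
  FOLLOW[S]={$}  FOLLOW[A]={$}  FOLLOW[B]={$}  FOLLOW[C]={$,b}
round 2: done
  FOLLOW[S]={$}  FOLLOW[A]={$}  FOLLOW[B]={$}  FOLLOW[C]={$,b}

FOLLOW(C) = ["$", "b"]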